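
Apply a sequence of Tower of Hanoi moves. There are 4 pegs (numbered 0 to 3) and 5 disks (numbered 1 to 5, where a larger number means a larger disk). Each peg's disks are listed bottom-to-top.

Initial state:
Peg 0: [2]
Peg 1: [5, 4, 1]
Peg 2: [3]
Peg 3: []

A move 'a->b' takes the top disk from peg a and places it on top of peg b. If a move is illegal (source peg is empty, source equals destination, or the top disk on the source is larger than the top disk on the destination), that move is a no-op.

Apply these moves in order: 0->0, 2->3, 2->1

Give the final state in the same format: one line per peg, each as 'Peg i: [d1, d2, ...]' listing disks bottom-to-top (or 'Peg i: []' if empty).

Answer: Peg 0: [2]
Peg 1: [5, 4, 1]
Peg 2: []
Peg 3: [3]

Derivation:
After move 1 (0->0):
Peg 0: [2]
Peg 1: [5, 4, 1]
Peg 2: [3]
Peg 3: []

After move 2 (2->3):
Peg 0: [2]
Peg 1: [5, 4, 1]
Peg 2: []
Peg 3: [3]

After move 3 (2->1):
Peg 0: [2]
Peg 1: [5, 4, 1]
Peg 2: []
Peg 3: [3]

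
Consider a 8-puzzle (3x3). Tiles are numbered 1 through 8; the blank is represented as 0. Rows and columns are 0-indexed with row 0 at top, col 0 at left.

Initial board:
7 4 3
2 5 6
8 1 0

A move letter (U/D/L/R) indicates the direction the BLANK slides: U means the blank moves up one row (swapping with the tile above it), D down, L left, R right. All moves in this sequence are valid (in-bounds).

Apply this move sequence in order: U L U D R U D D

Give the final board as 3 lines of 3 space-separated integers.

Answer: 7 4 3
2 5 6
8 1 0

Derivation:
After move 1 (U):
7 4 3
2 5 0
8 1 6

After move 2 (L):
7 4 3
2 0 5
8 1 6

After move 3 (U):
7 0 3
2 4 5
8 1 6

After move 4 (D):
7 4 3
2 0 5
8 1 6

After move 5 (R):
7 4 3
2 5 0
8 1 6

After move 6 (U):
7 4 0
2 5 3
8 1 6

After move 7 (D):
7 4 3
2 5 0
8 1 6

After move 8 (D):
7 4 3
2 5 6
8 1 0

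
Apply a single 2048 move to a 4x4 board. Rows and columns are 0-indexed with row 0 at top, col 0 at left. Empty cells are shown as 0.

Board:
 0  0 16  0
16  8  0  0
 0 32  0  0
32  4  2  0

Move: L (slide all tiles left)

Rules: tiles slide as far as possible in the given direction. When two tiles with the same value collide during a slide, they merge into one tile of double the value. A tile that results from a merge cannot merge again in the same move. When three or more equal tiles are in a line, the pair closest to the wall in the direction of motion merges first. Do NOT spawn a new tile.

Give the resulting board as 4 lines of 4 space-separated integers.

Answer: 16  0  0  0
16  8  0  0
32  0  0  0
32  4  2  0

Derivation:
Slide left:
row 0: [0, 0, 16, 0] -> [16, 0, 0, 0]
row 1: [16, 8, 0, 0] -> [16, 8, 0, 0]
row 2: [0, 32, 0, 0] -> [32, 0, 0, 0]
row 3: [32, 4, 2, 0] -> [32, 4, 2, 0]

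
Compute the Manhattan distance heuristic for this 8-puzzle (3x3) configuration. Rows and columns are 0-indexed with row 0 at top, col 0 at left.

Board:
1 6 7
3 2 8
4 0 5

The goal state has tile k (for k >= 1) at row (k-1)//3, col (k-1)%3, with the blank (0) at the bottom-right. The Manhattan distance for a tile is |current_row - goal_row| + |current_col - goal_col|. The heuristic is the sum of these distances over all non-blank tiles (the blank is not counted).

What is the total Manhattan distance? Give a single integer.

Answer: 15

Derivation:
Tile 1: (0,0)->(0,0) = 0
Tile 6: (0,1)->(1,2) = 2
Tile 7: (0,2)->(2,0) = 4
Tile 3: (1,0)->(0,2) = 3
Tile 2: (1,1)->(0,1) = 1
Tile 8: (1,2)->(2,1) = 2
Tile 4: (2,0)->(1,0) = 1
Tile 5: (2,2)->(1,1) = 2
Sum: 0 + 2 + 4 + 3 + 1 + 2 + 1 + 2 = 15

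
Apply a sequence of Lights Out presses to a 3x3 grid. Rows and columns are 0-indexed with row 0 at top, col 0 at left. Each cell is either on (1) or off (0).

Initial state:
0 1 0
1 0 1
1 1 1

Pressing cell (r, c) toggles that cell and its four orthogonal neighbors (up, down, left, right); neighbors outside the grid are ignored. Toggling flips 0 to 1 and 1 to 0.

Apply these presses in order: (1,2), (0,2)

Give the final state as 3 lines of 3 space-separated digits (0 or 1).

After press 1 at (1,2):
0 1 1
1 1 0
1 1 0

After press 2 at (0,2):
0 0 0
1 1 1
1 1 0

Answer: 0 0 0
1 1 1
1 1 0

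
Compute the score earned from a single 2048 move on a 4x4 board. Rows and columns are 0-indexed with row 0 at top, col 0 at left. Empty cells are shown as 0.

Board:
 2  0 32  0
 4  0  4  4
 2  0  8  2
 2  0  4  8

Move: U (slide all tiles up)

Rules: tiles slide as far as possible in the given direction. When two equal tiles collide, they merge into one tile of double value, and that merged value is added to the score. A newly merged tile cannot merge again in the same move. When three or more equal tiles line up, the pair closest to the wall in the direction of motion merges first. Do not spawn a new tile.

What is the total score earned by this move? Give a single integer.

Answer: 4

Derivation:
Slide up:
col 0: [2, 4, 2, 2] -> [2, 4, 4, 0]  score +4 (running 4)
col 1: [0, 0, 0, 0] -> [0, 0, 0, 0]  score +0 (running 4)
col 2: [32, 4, 8, 4] -> [32, 4, 8, 4]  score +0 (running 4)
col 3: [0, 4, 2, 8] -> [4, 2, 8, 0]  score +0 (running 4)
Board after move:
 2  0 32  4
 4  0  4  2
 4  0  8  8
 0  0  4  0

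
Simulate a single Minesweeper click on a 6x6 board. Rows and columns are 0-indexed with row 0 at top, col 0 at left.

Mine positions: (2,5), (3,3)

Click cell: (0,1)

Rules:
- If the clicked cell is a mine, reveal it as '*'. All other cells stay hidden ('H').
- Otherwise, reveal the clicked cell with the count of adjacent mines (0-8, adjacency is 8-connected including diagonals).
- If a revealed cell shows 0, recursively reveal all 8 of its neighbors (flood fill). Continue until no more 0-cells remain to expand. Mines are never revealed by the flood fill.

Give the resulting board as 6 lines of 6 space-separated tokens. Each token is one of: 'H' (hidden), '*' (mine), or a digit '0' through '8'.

0 0 0 0 0 0
0 0 0 0 1 1
0 0 1 1 2 H
0 0 1 H 2 1
0 0 1 1 1 0
0 0 0 0 0 0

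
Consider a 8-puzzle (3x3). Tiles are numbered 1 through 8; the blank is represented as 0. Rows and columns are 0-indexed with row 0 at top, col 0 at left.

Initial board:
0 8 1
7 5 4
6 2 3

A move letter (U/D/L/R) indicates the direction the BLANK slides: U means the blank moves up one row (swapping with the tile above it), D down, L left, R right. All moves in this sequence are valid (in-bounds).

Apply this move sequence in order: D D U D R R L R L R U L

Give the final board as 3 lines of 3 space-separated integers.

After move 1 (D):
7 8 1
0 5 4
6 2 3

After move 2 (D):
7 8 1
6 5 4
0 2 3

After move 3 (U):
7 8 1
0 5 4
6 2 3

After move 4 (D):
7 8 1
6 5 4
0 2 3

After move 5 (R):
7 8 1
6 5 4
2 0 3

After move 6 (R):
7 8 1
6 5 4
2 3 0

After move 7 (L):
7 8 1
6 5 4
2 0 3

After move 8 (R):
7 8 1
6 5 4
2 3 0

After move 9 (L):
7 8 1
6 5 4
2 0 3

After move 10 (R):
7 8 1
6 5 4
2 3 0

After move 11 (U):
7 8 1
6 5 0
2 3 4

After move 12 (L):
7 8 1
6 0 5
2 3 4

Answer: 7 8 1
6 0 5
2 3 4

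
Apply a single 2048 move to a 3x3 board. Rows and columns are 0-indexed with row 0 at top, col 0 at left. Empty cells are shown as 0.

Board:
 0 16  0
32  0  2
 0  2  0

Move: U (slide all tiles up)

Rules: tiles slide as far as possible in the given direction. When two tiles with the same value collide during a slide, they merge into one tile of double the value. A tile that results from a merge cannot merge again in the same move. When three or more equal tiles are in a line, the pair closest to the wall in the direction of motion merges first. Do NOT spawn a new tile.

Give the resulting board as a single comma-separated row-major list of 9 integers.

Slide up:
col 0: [0, 32, 0] -> [32, 0, 0]
col 1: [16, 0, 2] -> [16, 2, 0]
col 2: [0, 2, 0] -> [2, 0, 0]

Answer: 32, 16, 2, 0, 2, 0, 0, 0, 0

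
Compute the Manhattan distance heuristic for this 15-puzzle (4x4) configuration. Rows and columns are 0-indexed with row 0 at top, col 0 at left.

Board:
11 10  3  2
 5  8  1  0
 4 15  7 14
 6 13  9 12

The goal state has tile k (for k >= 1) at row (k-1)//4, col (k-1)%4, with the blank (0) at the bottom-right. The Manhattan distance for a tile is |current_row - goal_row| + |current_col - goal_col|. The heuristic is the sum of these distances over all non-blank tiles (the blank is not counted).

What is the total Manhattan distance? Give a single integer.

Answer: 32

Derivation:
Tile 11: at (0,0), goal (2,2), distance |0-2|+|0-2| = 4
Tile 10: at (0,1), goal (2,1), distance |0-2|+|1-1| = 2
Tile 3: at (0,2), goal (0,2), distance |0-0|+|2-2| = 0
Tile 2: at (0,3), goal (0,1), distance |0-0|+|3-1| = 2
Tile 5: at (1,0), goal (1,0), distance |1-1|+|0-0| = 0
Tile 8: at (1,1), goal (1,3), distance |1-1|+|1-3| = 2
Tile 1: at (1,2), goal (0,0), distance |1-0|+|2-0| = 3
Tile 4: at (2,0), goal (0,3), distance |2-0|+|0-3| = 5
Tile 15: at (2,1), goal (3,2), distance |2-3|+|1-2| = 2
Tile 7: at (2,2), goal (1,2), distance |2-1|+|2-2| = 1
Tile 14: at (2,3), goal (3,1), distance |2-3|+|3-1| = 3
Tile 6: at (3,0), goal (1,1), distance |3-1|+|0-1| = 3
Tile 13: at (3,1), goal (3,0), distance |3-3|+|1-0| = 1
Tile 9: at (3,2), goal (2,0), distance |3-2|+|2-0| = 3
Tile 12: at (3,3), goal (2,3), distance |3-2|+|3-3| = 1
Sum: 4 + 2 + 0 + 2 + 0 + 2 + 3 + 5 + 2 + 1 + 3 + 3 + 1 + 3 + 1 = 32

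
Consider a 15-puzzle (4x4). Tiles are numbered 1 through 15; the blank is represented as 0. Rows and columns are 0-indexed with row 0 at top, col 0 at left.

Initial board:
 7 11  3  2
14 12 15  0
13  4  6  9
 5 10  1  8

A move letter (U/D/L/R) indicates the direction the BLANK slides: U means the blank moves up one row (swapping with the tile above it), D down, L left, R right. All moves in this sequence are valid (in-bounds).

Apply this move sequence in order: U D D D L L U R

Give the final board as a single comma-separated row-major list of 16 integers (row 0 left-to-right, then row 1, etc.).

After move 1 (U):
 7 11  3  0
14 12 15  2
13  4  6  9
 5 10  1  8

After move 2 (D):
 7 11  3  2
14 12 15  0
13  4  6  9
 5 10  1  8

After move 3 (D):
 7 11  3  2
14 12 15  9
13  4  6  0
 5 10  1  8

After move 4 (D):
 7 11  3  2
14 12 15  9
13  4  6  8
 5 10  1  0

After move 5 (L):
 7 11  3  2
14 12 15  9
13  4  6  8
 5 10  0  1

After move 6 (L):
 7 11  3  2
14 12 15  9
13  4  6  8
 5  0 10  1

After move 7 (U):
 7 11  3  2
14 12 15  9
13  0  6  8
 5  4 10  1

After move 8 (R):
 7 11  3  2
14 12 15  9
13  6  0  8
 5  4 10  1

Answer: 7, 11, 3, 2, 14, 12, 15, 9, 13, 6, 0, 8, 5, 4, 10, 1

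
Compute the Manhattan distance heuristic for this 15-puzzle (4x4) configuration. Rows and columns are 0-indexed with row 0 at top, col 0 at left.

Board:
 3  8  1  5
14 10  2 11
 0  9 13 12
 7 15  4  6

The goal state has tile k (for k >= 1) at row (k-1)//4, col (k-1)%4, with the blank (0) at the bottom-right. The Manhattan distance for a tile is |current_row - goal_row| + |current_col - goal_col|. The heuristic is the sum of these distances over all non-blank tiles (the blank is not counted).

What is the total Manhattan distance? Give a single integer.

Tile 3: (0,0)->(0,2) = 2
Tile 8: (0,1)->(1,3) = 3
Tile 1: (0,2)->(0,0) = 2
Tile 5: (0,3)->(1,0) = 4
Tile 14: (1,0)->(3,1) = 3
Tile 10: (1,1)->(2,1) = 1
Tile 2: (1,2)->(0,1) = 2
Tile 11: (1,3)->(2,2) = 2
Tile 9: (2,1)->(2,0) = 1
Tile 13: (2,2)->(3,0) = 3
Tile 12: (2,3)->(2,3) = 0
Tile 7: (3,0)->(1,2) = 4
Tile 15: (3,1)->(3,2) = 1
Tile 4: (3,2)->(0,3) = 4
Tile 6: (3,3)->(1,1) = 4
Sum: 2 + 3 + 2 + 4 + 3 + 1 + 2 + 2 + 1 + 3 + 0 + 4 + 1 + 4 + 4 = 36

Answer: 36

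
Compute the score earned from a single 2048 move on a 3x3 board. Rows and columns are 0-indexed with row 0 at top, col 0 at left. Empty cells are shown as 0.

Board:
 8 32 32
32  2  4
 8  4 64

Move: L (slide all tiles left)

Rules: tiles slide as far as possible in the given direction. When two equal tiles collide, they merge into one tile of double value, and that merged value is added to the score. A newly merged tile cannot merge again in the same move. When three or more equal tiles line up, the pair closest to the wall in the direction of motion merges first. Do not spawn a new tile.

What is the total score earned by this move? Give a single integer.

Answer: 64

Derivation:
Slide left:
row 0: [8, 32, 32] -> [8, 64, 0]  score +64 (running 64)
row 1: [32, 2, 4] -> [32, 2, 4]  score +0 (running 64)
row 2: [8, 4, 64] -> [8, 4, 64]  score +0 (running 64)
Board after move:
 8 64  0
32  2  4
 8  4 64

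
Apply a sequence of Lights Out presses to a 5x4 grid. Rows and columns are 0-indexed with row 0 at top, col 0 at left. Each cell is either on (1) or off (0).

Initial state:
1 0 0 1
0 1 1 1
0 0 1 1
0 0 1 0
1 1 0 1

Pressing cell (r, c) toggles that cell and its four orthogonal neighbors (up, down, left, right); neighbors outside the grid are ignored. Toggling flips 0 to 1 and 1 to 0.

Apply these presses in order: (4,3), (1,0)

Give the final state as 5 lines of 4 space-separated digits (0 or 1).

After press 1 at (4,3):
1 0 0 1
0 1 1 1
0 0 1 1
0 0 1 1
1 1 1 0

After press 2 at (1,0):
0 0 0 1
1 0 1 1
1 0 1 1
0 0 1 1
1 1 1 0

Answer: 0 0 0 1
1 0 1 1
1 0 1 1
0 0 1 1
1 1 1 0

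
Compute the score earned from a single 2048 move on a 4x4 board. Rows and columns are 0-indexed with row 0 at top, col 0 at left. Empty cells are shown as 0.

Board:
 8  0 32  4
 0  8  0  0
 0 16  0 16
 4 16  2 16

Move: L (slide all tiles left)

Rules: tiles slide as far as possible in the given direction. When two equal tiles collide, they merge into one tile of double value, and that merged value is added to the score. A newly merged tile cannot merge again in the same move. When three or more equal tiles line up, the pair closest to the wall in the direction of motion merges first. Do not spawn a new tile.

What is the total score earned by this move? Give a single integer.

Slide left:
row 0: [8, 0, 32, 4] -> [8, 32, 4, 0]  score +0 (running 0)
row 1: [0, 8, 0, 0] -> [8, 0, 0, 0]  score +0 (running 0)
row 2: [0, 16, 0, 16] -> [32, 0, 0, 0]  score +32 (running 32)
row 3: [4, 16, 2, 16] -> [4, 16, 2, 16]  score +0 (running 32)
Board after move:
 8 32  4  0
 8  0  0  0
32  0  0  0
 4 16  2 16

Answer: 32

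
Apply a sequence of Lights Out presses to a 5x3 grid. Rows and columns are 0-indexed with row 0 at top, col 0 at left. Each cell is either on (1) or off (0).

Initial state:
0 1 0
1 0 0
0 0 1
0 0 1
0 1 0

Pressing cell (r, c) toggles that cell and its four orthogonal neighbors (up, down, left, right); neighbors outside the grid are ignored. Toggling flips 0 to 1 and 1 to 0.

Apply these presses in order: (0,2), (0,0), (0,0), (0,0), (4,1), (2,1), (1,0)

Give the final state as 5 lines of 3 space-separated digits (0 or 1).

Answer: 0 1 1
1 0 1
0 1 0
0 0 1
1 0 1

Derivation:
After press 1 at (0,2):
0 0 1
1 0 1
0 0 1
0 0 1
0 1 0

After press 2 at (0,0):
1 1 1
0 0 1
0 0 1
0 0 1
0 1 0

After press 3 at (0,0):
0 0 1
1 0 1
0 0 1
0 0 1
0 1 0

After press 4 at (0,0):
1 1 1
0 0 1
0 0 1
0 0 1
0 1 0

After press 5 at (4,1):
1 1 1
0 0 1
0 0 1
0 1 1
1 0 1

After press 6 at (2,1):
1 1 1
0 1 1
1 1 0
0 0 1
1 0 1

After press 7 at (1,0):
0 1 1
1 0 1
0 1 0
0 0 1
1 0 1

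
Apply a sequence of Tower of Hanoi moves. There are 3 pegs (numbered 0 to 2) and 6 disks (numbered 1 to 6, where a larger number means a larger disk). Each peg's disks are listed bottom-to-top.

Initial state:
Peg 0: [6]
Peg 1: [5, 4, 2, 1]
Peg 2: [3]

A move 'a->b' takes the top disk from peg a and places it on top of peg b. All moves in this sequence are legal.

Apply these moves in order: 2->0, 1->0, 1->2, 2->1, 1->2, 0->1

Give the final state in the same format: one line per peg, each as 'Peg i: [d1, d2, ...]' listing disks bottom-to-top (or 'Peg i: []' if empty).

Answer: Peg 0: [6, 3]
Peg 1: [5, 4, 1]
Peg 2: [2]

Derivation:
After move 1 (2->0):
Peg 0: [6, 3]
Peg 1: [5, 4, 2, 1]
Peg 2: []

After move 2 (1->0):
Peg 0: [6, 3, 1]
Peg 1: [5, 4, 2]
Peg 2: []

After move 3 (1->2):
Peg 0: [6, 3, 1]
Peg 1: [5, 4]
Peg 2: [2]

After move 4 (2->1):
Peg 0: [6, 3, 1]
Peg 1: [5, 4, 2]
Peg 2: []

After move 5 (1->2):
Peg 0: [6, 3, 1]
Peg 1: [5, 4]
Peg 2: [2]

After move 6 (0->1):
Peg 0: [6, 3]
Peg 1: [5, 4, 1]
Peg 2: [2]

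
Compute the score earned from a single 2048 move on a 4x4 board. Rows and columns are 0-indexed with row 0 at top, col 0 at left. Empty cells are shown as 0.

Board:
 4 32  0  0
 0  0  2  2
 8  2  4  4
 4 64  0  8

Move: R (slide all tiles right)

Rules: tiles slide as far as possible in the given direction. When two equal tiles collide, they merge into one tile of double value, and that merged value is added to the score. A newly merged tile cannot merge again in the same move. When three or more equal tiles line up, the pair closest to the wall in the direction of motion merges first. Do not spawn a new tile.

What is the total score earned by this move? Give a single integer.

Answer: 12

Derivation:
Slide right:
row 0: [4, 32, 0, 0] -> [0, 0, 4, 32]  score +0 (running 0)
row 1: [0, 0, 2, 2] -> [0, 0, 0, 4]  score +4 (running 4)
row 2: [8, 2, 4, 4] -> [0, 8, 2, 8]  score +8 (running 12)
row 3: [4, 64, 0, 8] -> [0, 4, 64, 8]  score +0 (running 12)
Board after move:
 0  0  4 32
 0  0  0  4
 0  8  2  8
 0  4 64  8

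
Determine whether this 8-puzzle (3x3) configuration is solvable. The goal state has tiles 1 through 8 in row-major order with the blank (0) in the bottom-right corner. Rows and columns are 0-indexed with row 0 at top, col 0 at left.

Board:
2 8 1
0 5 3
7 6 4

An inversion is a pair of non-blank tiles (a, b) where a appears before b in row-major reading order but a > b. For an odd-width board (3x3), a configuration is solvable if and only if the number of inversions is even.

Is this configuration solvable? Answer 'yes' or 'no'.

Inversions (pairs i<j in row-major order where tile[i] > tile[j] > 0): 12
12 is even, so the puzzle is solvable.

Answer: yes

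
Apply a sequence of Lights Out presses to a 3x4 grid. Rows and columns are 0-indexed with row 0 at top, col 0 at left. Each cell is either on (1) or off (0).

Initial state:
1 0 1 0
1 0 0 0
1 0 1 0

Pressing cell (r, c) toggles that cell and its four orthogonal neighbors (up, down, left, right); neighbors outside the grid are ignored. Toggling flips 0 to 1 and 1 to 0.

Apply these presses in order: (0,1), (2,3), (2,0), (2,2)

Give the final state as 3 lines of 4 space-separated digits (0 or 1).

After press 1 at (0,1):
0 1 0 0
1 1 0 0
1 0 1 0

After press 2 at (2,3):
0 1 0 0
1 1 0 1
1 0 0 1

After press 3 at (2,0):
0 1 0 0
0 1 0 1
0 1 0 1

After press 4 at (2,2):
0 1 0 0
0 1 1 1
0 0 1 0

Answer: 0 1 0 0
0 1 1 1
0 0 1 0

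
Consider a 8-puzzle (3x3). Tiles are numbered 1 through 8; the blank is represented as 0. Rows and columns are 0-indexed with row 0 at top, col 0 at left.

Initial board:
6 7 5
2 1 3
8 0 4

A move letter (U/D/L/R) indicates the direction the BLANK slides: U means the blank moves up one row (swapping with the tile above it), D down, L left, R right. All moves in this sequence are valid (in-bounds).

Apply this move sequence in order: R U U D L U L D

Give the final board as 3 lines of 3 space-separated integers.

After move 1 (R):
6 7 5
2 1 3
8 4 0

After move 2 (U):
6 7 5
2 1 0
8 4 3

After move 3 (U):
6 7 0
2 1 5
8 4 3

After move 4 (D):
6 7 5
2 1 0
8 4 3

After move 5 (L):
6 7 5
2 0 1
8 4 3

After move 6 (U):
6 0 5
2 7 1
8 4 3

After move 7 (L):
0 6 5
2 7 1
8 4 3

After move 8 (D):
2 6 5
0 7 1
8 4 3

Answer: 2 6 5
0 7 1
8 4 3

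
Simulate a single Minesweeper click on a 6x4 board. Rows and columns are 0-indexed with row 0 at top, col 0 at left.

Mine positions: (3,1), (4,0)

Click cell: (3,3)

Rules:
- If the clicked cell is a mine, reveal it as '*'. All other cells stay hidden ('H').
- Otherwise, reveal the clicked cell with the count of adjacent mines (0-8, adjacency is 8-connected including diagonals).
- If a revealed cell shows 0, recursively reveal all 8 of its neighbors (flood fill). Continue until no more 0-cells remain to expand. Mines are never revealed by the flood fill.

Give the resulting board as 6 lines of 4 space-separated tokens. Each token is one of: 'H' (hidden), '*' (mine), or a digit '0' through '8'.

0 0 0 0
0 0 0 0
1 1 1 0
H H 1 0
H 2 1 0
H 1 0 0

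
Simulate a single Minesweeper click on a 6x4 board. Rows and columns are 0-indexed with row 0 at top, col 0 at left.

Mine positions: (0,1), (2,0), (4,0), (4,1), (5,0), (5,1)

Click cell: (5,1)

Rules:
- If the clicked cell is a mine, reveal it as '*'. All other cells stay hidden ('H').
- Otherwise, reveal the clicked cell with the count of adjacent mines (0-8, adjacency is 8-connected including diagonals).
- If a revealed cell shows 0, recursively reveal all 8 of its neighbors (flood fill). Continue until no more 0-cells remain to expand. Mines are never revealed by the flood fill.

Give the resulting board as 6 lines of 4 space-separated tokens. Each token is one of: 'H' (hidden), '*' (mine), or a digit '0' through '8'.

H H H H
H H H H
H H H H
H H H H
H H H H
H * H H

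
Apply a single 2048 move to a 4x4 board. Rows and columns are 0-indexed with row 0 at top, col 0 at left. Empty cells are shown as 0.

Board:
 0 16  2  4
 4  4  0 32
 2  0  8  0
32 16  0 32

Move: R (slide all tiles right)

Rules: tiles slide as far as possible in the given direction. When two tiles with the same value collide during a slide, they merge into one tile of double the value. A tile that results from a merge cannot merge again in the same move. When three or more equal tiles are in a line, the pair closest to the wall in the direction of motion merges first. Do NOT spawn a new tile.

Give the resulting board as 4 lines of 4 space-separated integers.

Answer:  0 16  2  4
 0  0  8 32
 0  0  2  8
 0 32 16 32

Derivation:
Slide right:
row 0: [0, 16, 2, 4] -> [0, 16, 2, 4]
row 1: [4, 4, 0, 32] -> [0, 0, 8, 32]
row 2: [2, 0, 8, 0] -> [0, 0, 2, 8]
row 3: [32, 16, 0, 32] -> [0, 32, 16, 32]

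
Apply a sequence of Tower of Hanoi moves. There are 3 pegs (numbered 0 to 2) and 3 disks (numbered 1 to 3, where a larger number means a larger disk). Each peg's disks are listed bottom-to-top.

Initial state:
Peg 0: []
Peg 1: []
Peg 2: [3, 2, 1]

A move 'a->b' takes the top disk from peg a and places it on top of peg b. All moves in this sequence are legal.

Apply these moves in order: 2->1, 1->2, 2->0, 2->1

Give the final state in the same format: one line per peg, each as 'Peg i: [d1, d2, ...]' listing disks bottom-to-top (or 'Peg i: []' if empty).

Answer: Peg 0: [1]
Peg 1: [2]
Peg 2: [3]

Derivation:
After move 1 (2->1):
Peg 0: []
Peg 1: [1]
Peg 2: [3, 2]

After move 2 (1->2):
Peg 0: []
Peg 1: []
Peg 2: [3, 2, 1]

After move 3 (2->0):
Peg 0: [1]
Peg 1: []
Peg 2: [3, 2]

After move 4 (2->1):
Peg 0: [1]
Peg 1: [2]
Peg 2: [3]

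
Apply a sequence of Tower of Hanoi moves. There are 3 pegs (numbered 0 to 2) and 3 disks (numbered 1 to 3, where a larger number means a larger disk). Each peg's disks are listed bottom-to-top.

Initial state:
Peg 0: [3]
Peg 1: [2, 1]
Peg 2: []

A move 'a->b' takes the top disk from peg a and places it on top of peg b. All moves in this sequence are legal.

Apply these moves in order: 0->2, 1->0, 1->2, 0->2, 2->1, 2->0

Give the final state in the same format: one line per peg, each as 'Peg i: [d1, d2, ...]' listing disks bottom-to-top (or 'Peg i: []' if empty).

After move 1 (0->2):
Peg 0: []
Peg 1: [2, 1]
Peg 2: [3]

After move 2 (1->0):
Peg 0: [1]
Peg 1: [2]
Peg 2: [3]

After move 3 (1->2):
Peg 0: [1]
Peg 1: []
Peg 2: [3, 2]

After move 4 (0->2):
Peg 0: []
Peg 1: []
Peg 2: [3, 2, 1]

After move 5 (2->1):
Peg 0: []
Peg 1: [1]
Peg 2: [3, 2]

After move 6 (2->0):
Peg 0: [2]
Peg 1: [1]
Peg 2: [3]

Answer: Peg 0: [2]
Peg 1: [1]
Peg 2: [3]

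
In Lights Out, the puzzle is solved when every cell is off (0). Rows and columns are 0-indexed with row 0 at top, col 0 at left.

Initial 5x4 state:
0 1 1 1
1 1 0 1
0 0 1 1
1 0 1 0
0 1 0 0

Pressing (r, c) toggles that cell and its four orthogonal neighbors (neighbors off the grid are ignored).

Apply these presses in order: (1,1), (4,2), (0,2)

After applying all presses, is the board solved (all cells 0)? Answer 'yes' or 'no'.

Answer: no

Derivation:
After press 1 at (1,1):
0 0 1 1
0 0 1 1
0 1 1 1
1 0 1 0
0 1 0 0

After press 2 at (4,2):
0 0 1 1
0 0 1 1
0 1 1 1
1 0 0 0
0 0 1 1

After press 3 at (0,2):
0 1 0 0
0 0 0 1
0 1 1 1
1 0 0 0
0 0 1 1

Lights still on: 8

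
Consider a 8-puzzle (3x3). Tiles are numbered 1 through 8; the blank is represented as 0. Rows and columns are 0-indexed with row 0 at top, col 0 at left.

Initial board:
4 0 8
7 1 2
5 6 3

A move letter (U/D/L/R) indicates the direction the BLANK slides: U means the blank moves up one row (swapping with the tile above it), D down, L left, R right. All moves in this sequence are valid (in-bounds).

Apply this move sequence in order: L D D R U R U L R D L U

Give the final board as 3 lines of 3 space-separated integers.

Answer: 7 0 8
5 4 2
6 1 3

Derivation:
After move 1 (L):
0 4 8
7 1 2
5 6 3

After move 2 (D):
7 4 8
0 1 2
5 6 3

After move 3 (D):
7 4 8
5 1 2
0 6 3

After move 4 (R):
7 4 8
5 1 2
6 0 3

After move 5 (U):
7 4 8
5 0 2
6 1 3

After move 6 (R):
7 4 8
5 2 0
6 1 3

After move 7 (U):
7 4 0
5 2 8
6 1 3

After move 8 (L):
7 0 4
5 2 8
6 1 3

After move 9 (R):
7 4 0
5 2 8
6 1 3

After move 10 (D):
7 4 8
5 2 0
6 1 3

After move 11 (L):
7 4 8
5 0 2
6 1 3

After move 12 (U):
7 0 8
5 4 2
6 1 3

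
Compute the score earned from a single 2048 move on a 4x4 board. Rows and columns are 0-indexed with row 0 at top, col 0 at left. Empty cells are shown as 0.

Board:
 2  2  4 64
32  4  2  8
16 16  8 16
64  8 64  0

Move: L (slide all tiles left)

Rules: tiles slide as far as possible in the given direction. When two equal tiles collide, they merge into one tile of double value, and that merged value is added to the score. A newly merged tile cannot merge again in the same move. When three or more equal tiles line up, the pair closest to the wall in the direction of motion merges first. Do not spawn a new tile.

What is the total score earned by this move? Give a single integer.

Slide left:
row 0: [2, 2, 4, 64] -> [4, 4, 64, 0]  score +4 (running 4)
row 1: [32, 4, 2, 8] -> [32, 4, 2, 8]  score +0 (running 4)
row 2: [16, 16, 8, 16] -> [32, 8, 16, 0]  score +32 (running 36)
row 3: [64, 8, 64, 0] -> [64, 8, 64, 0]  score +0 (running 36)
Board after move:
 4  4 64  0
32  4  2  8
32  8 16  0
64  8 64  0

Answer: 36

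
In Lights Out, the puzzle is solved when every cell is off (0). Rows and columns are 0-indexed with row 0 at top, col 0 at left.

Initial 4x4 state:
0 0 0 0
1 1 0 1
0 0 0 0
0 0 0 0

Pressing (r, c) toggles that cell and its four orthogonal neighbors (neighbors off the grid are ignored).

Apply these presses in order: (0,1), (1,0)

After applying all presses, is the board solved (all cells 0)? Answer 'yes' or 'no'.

Answer: no

Derivation:
After press 1 at (0,1):
1 1 1 0
1 0 0 1
0 0 0 0
0 0 0 0

After press 2 at (1,0):
0 1 1 0
0 1 0 1
1 0 0 0
0 0 0 0

Lights still on: 5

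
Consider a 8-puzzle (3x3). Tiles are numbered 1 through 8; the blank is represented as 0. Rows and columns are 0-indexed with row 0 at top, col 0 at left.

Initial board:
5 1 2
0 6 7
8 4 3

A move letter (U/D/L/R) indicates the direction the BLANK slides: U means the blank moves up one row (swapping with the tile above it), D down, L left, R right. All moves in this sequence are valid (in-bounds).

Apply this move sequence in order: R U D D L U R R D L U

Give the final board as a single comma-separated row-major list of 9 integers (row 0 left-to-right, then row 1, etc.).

Answer: 5, 1, 2, 4, 0, 3, 6, 7, 8

Derivation:
After move 1 (R):
5 1 2
6 0 7
8 4 3

After move 2 (U):
5 0 2
6 1 7
8 4 3

After move 3 (D):
5 1 2
6 0 7
8 4 3

After move 4 (D):
5 1 2
6 4 7
8 0 3

After move 5 (L):
5 1 2
6 4 7
0 8 3

After move 6 (U):
5 1 2
0 4 7
6 8 3

After move 7 (R):
5 1 2
4 0 7
6 8 3

After move 8 (R):
5 1 2
4 7 0
6 8 3

After move 9 (D):
5 1 2
4 7 3
6 8 0

After move 10 (L):
5 1 2
4 7 3
6 0 8

After move 11 (U):
5 1 2
4 0 3
6 7 8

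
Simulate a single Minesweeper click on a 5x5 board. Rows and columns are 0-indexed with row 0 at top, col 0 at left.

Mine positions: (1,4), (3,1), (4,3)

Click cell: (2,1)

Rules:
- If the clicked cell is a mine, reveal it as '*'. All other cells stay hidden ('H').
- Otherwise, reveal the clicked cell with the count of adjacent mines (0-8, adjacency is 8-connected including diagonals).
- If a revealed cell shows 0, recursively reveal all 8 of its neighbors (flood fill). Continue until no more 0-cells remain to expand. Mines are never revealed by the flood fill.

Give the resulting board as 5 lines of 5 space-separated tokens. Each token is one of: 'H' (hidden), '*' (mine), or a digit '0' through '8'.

H H H H H
H H H H H
H 1 H H H
H H H H H
H H H H H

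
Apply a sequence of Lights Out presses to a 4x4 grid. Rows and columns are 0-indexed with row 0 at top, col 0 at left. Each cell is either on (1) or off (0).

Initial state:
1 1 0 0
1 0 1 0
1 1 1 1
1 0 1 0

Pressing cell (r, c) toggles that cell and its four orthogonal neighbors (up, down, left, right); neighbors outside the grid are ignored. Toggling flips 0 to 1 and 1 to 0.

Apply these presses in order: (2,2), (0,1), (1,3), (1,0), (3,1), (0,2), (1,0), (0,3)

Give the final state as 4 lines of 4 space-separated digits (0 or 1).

After press 1 at (2,2):
1 1 0 0
1 0 0 0
1 0 0 0
1 0 0 0

After press 2 at (0,1):
0 0 1 0
1 1 0 0
1 0 0 0
1 0 0 0

After press 3 at (1,3):
0 0 1 1
1 1 1 1
1 0 0 1
1 0 0 0

After press 4 at (1,0):
1 0 1 1
0 0 1 1
0 0 0 1
1 0 0 0

After press 5 at (3,1):
1 0 1 1
0 0 1 1
0 1 0 1
0 1 1 0

After press 6 at (0,2):
1 1 0 0
0 0 0 1
0 1 0 1
0 1 1 0

After press 7 at (1,0):
0 1 0 0
1 1 0 1
1 1 0 1
0 1 1 0

After press 8 at (0,3):
0 1 1 1
1 1 0 0
1 1 0 1
0 1 1 0

Answer: 0 1 1 1
1 1 0 0
1 1 0 1
0 1 1 0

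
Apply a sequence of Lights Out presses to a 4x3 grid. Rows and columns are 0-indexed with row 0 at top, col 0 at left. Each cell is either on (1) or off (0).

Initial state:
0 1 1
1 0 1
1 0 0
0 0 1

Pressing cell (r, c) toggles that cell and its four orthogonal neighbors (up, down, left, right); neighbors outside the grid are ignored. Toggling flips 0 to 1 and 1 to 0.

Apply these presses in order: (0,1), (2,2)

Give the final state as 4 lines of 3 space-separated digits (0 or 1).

Answer: 1 0 0
1 1 0
1 1 1
0 0 0

Derivation:
After press 1 at (0,1):
1 0 0
1 1 1
1 0 0
0 0 1

After press 2 at (2,2):
1 0 0
1 1 0
1 1 1
0 0 0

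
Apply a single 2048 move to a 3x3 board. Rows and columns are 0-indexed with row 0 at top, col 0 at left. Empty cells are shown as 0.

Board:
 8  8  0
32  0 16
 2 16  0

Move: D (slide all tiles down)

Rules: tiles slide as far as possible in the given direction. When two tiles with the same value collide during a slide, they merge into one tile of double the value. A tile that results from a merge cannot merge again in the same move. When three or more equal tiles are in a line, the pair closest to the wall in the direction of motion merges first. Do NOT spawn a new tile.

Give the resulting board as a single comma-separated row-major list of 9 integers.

Slide down:
col 0: [8, 32, 2] -> [8, 32, 2]
col 1: [8, 0, 16] -> [0, 8, 16]
col 2: [0, 16, 0] -> [0, 0, 16]

Answer: 8, 0, 0, 32, 8, 0, 2, 16, 16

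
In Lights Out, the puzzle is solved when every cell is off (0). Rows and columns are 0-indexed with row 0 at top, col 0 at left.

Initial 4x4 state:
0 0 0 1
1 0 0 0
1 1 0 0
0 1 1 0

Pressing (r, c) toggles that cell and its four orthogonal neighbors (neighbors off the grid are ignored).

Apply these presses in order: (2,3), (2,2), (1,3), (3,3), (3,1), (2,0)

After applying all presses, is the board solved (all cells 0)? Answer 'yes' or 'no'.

Answer: yes

Derivation:
After press 1 at (2,3):
0 0 0 1
1 0 0 1
1 1 1 1
0 1 1 1

After press 2 at (2,2):
0 0 0 1
1 0 1 1
1 0 0 0
0 1 0 1

After press 3 at (1,3):
0 0 0 0
1 0 0 0
1 0 0 1
0 1 0 1

After press 4 at (3,3):
0 0 0 0
1 0 0 0
1 0 0 0
0 1 1 0

After press 5 at (3,1):
0 0 0 0
1 0 0 0
1 1 0 0
1 0 0 0

After press 6 at (2,0):
0 0 0 0
0 0 0 0
0 0 0 0
0 0 0 0

Lights still on: 0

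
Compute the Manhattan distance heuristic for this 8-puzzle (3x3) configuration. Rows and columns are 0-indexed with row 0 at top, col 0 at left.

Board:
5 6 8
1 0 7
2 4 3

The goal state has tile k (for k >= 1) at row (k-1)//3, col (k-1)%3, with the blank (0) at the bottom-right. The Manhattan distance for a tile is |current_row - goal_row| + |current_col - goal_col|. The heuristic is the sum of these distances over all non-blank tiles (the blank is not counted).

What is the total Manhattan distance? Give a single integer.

Tile 5: at (0,0), goal (1,1), distance |0-1|+|0-1| = 2
Tile 6: at (0,1), goal (1,2), distance |0-1|+|1-2| = 2
Tile 8: at (0,2), goal (2,1), distance |0-2|+|2-1| = 3
Tile 1: at (1,0), goal (0,0), distance |1-0|+|0-0| = 1
Tile 7: at (1,2), goal (2,0), distance |1-2|+|2-0| = 3
Tile 2: at (2,0), goal (0,1), distance |2-0|+|0-1| = 3
Tile 4: at (2,1), goal (1,0), distance |2-1|+|1-0| = 2
Tile 3: at (2,2), goal (0,2), distance |2-0|+|2-2| = 2
Sum: 2 + 2 + 3 + 1 + 3 + 3 + 2 + 2 = 18

Answer: 18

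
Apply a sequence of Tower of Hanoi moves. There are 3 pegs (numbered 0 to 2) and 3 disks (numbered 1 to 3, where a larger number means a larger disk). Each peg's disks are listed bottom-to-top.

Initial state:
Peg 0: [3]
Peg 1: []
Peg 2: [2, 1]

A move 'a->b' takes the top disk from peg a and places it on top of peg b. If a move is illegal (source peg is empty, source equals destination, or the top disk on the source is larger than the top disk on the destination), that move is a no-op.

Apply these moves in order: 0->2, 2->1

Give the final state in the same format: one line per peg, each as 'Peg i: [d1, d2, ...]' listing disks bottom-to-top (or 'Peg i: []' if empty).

After move 1 (0->2):
Peg 0: [3]
Peg 1: []
Peg 2: [2, 1]

After move 2 (2->1):
Peg 0: [3]
Peg 1: [1]
Peg 2: [2]

Answer: Peg 0: [3]
Peg 1: [1]
Peg 2: [2]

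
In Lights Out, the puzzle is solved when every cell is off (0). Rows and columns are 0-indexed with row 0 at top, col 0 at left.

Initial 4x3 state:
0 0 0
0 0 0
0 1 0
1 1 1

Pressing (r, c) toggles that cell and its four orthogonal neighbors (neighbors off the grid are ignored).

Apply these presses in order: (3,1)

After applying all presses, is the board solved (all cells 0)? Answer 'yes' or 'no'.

Answer: yes

Derivation:
After press 1 at (3,1):
0 0 0
0 0 0
0 0 0
0 0 0

Lights still on: 0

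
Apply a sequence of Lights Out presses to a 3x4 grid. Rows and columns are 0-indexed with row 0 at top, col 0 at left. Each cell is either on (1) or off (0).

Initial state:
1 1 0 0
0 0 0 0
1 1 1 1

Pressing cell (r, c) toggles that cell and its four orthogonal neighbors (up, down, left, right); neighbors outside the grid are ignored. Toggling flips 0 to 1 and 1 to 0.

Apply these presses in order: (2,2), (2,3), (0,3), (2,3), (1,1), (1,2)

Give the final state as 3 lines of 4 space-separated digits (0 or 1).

Answer: 1 0 0 1
1 0 1 0
1 1 1 0

Derivation:
After press 1 at (2,2):
1 1 0 0
0 0 1 0
1 0 0 0

After press 2 at (2,3):
1 1 0 0
0 0 1 1
1 0 1 1

After press 3 at (0,3):
1 1 1 1
0 0 1 0
1 0 1 1

After press 4 at (2,3):
1 1 1 1
0 0 1 1
1 0 0 0

After press 5 at (1,1):
1 0 1 1
1 1 0 1
1 1 0 0

After press 6 at (1,2):
1 0 0 1
1 0 1 0
1 1 1 0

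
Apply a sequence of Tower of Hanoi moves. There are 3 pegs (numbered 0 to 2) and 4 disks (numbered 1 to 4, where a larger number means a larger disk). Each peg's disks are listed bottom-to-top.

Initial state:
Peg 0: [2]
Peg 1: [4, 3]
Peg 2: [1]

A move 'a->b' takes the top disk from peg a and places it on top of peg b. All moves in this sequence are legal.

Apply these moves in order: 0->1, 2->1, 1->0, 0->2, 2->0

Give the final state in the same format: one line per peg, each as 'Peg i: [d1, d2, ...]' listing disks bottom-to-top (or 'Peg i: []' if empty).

Answer: Peg 0: [1]
Peg 1: [4, 3, 2]
Peg 2: []

Derivation:
After move 1 (0->1):
Peg 0: []
Peg 1: [4, 3, 2]
Peg 2: [1]

After move 2 (2->1):
Peg 0: []
Peg 1: [4, 3, 2, 1]
Peg 2: []

After move 3 (1->0):
Peg 0: [1]
Peg 1: [4, 3, 2]
Peg 2: []

After move 4 (0->2):
Peg 0: []
Peg 1: [4, 3, 2]
Peg 2: [1]

After move 5 (2->0):
Peg 0: [1]
Peg 1: [4, 3, 2]
Peg 2: []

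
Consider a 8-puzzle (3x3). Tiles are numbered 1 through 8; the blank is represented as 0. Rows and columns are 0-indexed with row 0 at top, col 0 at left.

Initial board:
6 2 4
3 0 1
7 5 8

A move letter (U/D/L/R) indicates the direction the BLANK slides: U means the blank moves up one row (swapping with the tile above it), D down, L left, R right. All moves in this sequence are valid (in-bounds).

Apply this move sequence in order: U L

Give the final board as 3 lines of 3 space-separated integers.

Answer: 0 6 4
3 2 1
7 5 8

Derivation:
After move 1 (U):
6 0 4
3 2 1
7 5 8

After move 2 (L):
0 6 4
3 2 1
7 5 8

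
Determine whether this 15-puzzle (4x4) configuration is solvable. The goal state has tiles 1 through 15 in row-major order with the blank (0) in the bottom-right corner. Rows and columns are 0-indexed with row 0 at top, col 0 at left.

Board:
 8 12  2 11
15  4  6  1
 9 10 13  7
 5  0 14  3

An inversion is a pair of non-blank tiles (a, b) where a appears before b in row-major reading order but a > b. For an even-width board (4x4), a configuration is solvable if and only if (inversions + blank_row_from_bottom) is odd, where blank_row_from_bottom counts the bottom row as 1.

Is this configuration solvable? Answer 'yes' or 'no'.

Answer: yes

Derivation:
Inversions: 54
Blank is in row 3 (0-indexed from top), which is row 1 counting from the bottom (bottom = 1).
54 + 1 = 55, which is odd, so the puzzle is solvable.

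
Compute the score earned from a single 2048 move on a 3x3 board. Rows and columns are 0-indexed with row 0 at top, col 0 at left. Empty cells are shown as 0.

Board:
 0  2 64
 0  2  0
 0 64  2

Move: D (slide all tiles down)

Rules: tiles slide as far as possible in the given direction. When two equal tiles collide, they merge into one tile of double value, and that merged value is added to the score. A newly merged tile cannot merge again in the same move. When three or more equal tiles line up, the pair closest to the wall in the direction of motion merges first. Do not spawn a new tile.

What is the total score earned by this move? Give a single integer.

Slide down:
col 0: [0, 0, 0] -> [0, 0, 0]  score +0 (running 0)
col 1: [2, 2, 64] -> [0, 4, 64]  score +4 (running 4)
col 2: [64, 0, 2] -> [0, 64, 2]  score +0 (running 4)
Board after move:
 0  0  0
 0  4 64
 0 64  2

Answer: 4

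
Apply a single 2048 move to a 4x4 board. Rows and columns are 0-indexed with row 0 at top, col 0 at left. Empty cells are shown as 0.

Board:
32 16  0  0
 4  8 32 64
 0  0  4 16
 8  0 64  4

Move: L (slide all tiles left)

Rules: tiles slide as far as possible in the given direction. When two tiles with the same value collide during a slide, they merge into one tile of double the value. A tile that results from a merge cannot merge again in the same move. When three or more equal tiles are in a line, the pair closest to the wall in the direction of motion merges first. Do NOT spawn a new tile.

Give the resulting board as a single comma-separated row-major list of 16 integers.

Answer: 32, 16, 0, 0, 4, 8, 32, 64, 4, 16, 0, 0, 8, 64, 4, 0

Derivation:
Slide left:
row 0: [32, 16, 0, 0] -> [32, 16, 0, 0]
row 1: [4, 8, 32, 64] -> [4, 8, 32, 64]
row 2: [0, 0, 4, 16] -> [4, 16, 0, 0]
row 3: [8, 0, 64, 4] -> [8, 64, 4, 0]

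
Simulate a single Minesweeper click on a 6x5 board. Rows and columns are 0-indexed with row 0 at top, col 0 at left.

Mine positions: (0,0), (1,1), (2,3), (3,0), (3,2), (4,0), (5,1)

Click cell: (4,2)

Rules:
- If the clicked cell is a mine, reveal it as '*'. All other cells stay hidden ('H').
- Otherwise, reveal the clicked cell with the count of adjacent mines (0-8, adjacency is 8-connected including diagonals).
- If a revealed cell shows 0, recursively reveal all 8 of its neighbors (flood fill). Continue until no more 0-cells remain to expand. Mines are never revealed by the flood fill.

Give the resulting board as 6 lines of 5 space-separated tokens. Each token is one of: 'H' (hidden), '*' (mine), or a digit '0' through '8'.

H H H H H
H H H H H
H H H H H
H H H H H
H H 2 H H
H H H H H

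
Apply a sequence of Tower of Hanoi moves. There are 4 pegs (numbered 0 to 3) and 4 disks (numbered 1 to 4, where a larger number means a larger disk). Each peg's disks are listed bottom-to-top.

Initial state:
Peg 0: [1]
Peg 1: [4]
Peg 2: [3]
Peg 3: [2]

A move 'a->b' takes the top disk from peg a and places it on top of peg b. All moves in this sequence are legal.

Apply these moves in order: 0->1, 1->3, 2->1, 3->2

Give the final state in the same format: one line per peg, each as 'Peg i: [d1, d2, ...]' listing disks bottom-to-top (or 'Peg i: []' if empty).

After move 1 (0->1):
Peg 0: []
Peg 1: [4, 1]
Peg 2: [3]
Peg 3: [2]

After move 2 (1->3):
Peg 0: []
Peg 1: [4]
Peg 2: [3]
Peg 3: [2, 1]

After move 3 (2->1):
Peg 0: []
Peg 1: [4, 3]
Peg 2: []
Peg 3: [2, 1]

After move 4 (3->2):
Peg 0: []
Peg 1: [4, 3]
Peg 2: [1]
Peg 3: [2]

Answer: Peg 0: []
Peg 1: [4, 3]
Peg 2: [1]
Peg 3: [2]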